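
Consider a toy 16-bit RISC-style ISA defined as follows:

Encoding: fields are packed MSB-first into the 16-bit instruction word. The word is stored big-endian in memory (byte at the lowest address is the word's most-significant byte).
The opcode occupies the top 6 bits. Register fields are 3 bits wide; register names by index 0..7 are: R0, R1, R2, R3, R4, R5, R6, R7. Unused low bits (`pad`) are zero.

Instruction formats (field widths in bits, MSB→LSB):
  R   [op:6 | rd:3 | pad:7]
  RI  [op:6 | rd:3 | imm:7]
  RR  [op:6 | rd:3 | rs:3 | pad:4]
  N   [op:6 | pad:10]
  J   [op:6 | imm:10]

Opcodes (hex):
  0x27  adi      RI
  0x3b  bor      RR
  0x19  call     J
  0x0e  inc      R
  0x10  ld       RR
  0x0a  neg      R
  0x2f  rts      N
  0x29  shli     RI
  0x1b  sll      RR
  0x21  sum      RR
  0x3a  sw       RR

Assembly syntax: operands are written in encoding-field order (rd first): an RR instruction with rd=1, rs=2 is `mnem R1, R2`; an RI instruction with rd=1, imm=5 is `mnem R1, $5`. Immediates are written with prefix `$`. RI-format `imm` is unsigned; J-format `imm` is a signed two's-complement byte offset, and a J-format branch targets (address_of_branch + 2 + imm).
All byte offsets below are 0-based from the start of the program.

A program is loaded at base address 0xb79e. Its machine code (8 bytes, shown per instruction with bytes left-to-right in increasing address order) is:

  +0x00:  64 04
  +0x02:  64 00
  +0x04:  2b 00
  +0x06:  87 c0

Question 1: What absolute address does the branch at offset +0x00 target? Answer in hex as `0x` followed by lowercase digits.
off 0x00: read 64 04 as big → 0x6404
  opcode bits[15:10]=0x19: call/J
  imm: (w>>0)&0x3ff=0x4 → $4
  target = base 0xb79e + off 0x00 + 2 + imm 4 = 0xb7a4

0xb7a4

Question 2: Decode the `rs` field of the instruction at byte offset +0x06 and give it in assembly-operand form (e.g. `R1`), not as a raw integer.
R4

[06] 87 c0 → 0x87c0
  opcode bits[15:10]=0x21: sum/RR
  rd@[9:7]=0x7 ⇒ R7
  rs@[6:4]=0x4 ⇒ R4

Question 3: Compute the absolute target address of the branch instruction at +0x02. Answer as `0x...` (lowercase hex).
0xb7a2

[02] 64 00 → 0x6400
  op=0x6400>>10=0x19 ⇒ call (J)
  [9:0] imm=0 = $0
  target = base 0xb79e + off 0x02 + 2 + imm 0 = 0xb7a2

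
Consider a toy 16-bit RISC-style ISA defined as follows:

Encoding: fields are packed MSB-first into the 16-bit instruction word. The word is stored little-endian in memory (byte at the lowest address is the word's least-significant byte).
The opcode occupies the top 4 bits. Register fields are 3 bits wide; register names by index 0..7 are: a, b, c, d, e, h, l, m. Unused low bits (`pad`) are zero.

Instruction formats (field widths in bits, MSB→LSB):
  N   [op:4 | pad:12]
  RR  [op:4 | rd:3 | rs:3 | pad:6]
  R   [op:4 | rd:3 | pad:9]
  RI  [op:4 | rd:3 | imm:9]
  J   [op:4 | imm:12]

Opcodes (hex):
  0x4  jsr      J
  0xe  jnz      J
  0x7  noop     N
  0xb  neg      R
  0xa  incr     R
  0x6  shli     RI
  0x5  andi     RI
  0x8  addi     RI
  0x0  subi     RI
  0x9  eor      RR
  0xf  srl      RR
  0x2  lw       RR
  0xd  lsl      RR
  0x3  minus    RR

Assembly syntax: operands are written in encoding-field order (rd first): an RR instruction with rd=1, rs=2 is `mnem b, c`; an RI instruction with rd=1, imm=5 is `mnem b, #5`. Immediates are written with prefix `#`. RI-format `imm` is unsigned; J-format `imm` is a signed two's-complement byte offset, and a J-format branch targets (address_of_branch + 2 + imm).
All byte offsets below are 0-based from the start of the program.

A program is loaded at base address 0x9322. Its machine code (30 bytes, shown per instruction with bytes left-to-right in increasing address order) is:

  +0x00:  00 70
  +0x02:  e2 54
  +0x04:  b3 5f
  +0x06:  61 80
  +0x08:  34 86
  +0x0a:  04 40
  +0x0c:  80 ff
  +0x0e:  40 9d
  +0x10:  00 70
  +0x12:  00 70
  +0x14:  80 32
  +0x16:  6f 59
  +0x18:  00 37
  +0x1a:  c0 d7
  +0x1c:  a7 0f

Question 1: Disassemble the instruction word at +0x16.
@+16  little-endian(6f 59) = 0x596f
  opcode bits[15:12]=0x5: andi/RI
  [11:9] rd=4 = e
  [8:0] imm=367 = #367

andi e, #367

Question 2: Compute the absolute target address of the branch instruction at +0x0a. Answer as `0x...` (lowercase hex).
0x9332

+0x0a: 04 40 ⇒ word 0x4004 (little)
  opcode bits[15:12]=0x4: jsr/J
  imm: (w>>0)&0xfff=0x4 → #4
  target = base 0x9322 + off 0x0a + 2 + imm 4 = 0x9332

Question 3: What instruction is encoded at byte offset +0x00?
@+00  little-endian(00 70) = 0x7000
  opcode bits[15:12]=0x7: noop/N

noop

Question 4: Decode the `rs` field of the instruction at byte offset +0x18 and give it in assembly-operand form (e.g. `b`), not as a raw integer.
e

+0x18: 00 37 ⇒ word 0x3700 (little)
  op=0x3700>>12=0x3 ⇒ minus (RR)
  [11:9] rd=3 = d
  [8:6] rs=4 = e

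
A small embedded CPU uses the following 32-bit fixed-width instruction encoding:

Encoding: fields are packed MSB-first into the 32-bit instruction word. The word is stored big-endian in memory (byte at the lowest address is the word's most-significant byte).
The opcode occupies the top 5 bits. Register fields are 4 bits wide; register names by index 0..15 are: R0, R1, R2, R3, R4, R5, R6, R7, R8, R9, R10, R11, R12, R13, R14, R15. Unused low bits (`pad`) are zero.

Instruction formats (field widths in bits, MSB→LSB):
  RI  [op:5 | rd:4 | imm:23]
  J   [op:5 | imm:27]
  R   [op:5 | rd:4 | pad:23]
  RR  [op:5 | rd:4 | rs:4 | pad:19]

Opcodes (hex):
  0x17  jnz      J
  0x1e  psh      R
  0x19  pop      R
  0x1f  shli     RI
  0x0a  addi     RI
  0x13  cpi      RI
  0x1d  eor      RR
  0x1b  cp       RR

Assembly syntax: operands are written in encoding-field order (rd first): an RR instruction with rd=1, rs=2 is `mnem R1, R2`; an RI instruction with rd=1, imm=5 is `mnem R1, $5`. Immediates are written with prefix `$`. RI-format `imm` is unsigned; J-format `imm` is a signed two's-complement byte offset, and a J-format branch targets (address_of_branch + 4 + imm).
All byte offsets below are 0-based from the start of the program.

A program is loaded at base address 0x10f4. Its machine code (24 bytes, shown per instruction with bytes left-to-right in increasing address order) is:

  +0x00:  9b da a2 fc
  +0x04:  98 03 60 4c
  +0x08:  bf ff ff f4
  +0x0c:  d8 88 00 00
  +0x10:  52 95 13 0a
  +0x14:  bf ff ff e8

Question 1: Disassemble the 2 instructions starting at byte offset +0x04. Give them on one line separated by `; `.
off 0x04: read 98 03 60 4c as big → 0x9803604c
  opcode bits[31:27]=0x13: cpi/RI
  [26:23] rd=0 = R0
  [22:0] imm=221260 = $221260
off 0x08: read bf ff ff f4 as big → 0xbffffff4
  opcode bits[31:27]=0x17: jnz/J
  [26:0] imm=134217716 (s27→-12) = $-12

cpi R0, $221260; jnz $-12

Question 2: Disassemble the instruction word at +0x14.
@+14  big-endian(bf ff ff e8) = 0xbfffffe8
  top 5b → 0x17 → jnz [J]
  [26:0] imm=134217704 (s27→-24) = $-24

jnz $-24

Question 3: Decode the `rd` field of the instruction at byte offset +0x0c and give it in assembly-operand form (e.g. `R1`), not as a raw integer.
R1

@+0c  big-endian(d8 88 00 00) = 0xd8880000
  op=0xd8880000>>27=0x1b ⇒ cp (RR)
  rd: (w>>23)&0xf=0x1 → R1
  rs: (w>>19)&0xf=0x1 → R1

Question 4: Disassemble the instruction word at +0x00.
[00] 9b da a2 fc → 0x9bdaa2fc
  top 5b → 0x13 → cpi [RI]
  rd@[26:23]=0x7 ⇒ R7
  imm@[22:0]=0x5aa2fc ⇒ $5939964

cpi R7, $5939964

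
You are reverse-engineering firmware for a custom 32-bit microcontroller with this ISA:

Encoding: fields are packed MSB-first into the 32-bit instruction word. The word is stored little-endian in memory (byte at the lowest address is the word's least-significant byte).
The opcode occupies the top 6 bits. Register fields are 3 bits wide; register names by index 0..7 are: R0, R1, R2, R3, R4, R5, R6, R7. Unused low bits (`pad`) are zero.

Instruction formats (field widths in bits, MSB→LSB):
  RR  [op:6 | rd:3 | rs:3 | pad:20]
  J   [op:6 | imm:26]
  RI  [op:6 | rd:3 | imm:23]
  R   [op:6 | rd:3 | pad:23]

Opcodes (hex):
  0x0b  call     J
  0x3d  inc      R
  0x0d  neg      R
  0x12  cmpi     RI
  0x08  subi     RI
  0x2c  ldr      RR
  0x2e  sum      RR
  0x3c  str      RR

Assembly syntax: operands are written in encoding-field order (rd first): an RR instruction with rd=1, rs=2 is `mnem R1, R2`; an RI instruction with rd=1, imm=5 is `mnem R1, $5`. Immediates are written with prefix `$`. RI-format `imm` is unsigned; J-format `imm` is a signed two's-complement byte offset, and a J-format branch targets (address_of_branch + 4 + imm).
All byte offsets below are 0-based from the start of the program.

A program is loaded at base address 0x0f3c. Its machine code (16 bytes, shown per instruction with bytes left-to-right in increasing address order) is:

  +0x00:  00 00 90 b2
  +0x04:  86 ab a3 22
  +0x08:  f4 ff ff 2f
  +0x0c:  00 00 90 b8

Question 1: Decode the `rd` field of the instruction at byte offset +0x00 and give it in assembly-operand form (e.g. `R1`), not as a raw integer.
off 0x00: read 00 00 90 b2 as little → 0xb2900000
  top 6b → 0x2c → ldr [RR]
  rd: (w>>23)&0x7=0x5 → R5
  rs: (w>>20)&0x7=0x1 → R1

R5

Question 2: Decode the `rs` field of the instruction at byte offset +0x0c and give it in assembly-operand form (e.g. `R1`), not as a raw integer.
R1

off 0x0c: read 00 00 90 b8 as little → 0xb8900000
  opcode bits[31:26]=0x2e: sum/RR
  rd: (w>>23)&0x7=0x1 → R1
  rs: (w>>20)&0x7=0x1 → R1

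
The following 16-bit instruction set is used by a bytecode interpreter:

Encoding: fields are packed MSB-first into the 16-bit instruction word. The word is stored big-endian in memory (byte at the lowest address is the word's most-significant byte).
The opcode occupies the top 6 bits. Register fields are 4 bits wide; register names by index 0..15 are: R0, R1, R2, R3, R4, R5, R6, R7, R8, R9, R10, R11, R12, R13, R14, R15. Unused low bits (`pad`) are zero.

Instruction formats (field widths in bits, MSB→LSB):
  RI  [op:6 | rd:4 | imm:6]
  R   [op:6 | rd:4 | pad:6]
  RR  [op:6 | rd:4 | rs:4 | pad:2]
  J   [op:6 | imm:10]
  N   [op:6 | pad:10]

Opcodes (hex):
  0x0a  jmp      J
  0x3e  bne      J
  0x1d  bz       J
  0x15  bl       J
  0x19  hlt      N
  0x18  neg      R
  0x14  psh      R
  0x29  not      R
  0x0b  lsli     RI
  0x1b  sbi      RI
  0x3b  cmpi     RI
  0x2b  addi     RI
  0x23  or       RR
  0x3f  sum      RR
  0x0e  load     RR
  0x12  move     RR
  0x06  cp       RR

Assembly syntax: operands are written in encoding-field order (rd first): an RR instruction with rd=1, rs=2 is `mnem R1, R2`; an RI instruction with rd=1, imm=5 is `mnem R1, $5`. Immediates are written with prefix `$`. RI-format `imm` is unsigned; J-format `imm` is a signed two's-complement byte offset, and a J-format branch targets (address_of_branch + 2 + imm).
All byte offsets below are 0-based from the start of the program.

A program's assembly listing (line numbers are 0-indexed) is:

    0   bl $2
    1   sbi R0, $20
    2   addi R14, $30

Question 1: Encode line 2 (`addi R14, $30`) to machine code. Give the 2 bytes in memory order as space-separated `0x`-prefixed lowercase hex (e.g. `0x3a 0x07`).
0xaf 0x9e

line 2 (addi): pack op=0x2b:6|rd=14:4|imm=30:6 = 0xaf9e; big→ af 9e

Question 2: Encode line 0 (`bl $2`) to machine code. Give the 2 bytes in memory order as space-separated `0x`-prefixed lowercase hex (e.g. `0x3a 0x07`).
0x54 0x02

L0: bl op=0x15:6|imm=2:10 ⇒ 0x5402 ⇒ big 54 02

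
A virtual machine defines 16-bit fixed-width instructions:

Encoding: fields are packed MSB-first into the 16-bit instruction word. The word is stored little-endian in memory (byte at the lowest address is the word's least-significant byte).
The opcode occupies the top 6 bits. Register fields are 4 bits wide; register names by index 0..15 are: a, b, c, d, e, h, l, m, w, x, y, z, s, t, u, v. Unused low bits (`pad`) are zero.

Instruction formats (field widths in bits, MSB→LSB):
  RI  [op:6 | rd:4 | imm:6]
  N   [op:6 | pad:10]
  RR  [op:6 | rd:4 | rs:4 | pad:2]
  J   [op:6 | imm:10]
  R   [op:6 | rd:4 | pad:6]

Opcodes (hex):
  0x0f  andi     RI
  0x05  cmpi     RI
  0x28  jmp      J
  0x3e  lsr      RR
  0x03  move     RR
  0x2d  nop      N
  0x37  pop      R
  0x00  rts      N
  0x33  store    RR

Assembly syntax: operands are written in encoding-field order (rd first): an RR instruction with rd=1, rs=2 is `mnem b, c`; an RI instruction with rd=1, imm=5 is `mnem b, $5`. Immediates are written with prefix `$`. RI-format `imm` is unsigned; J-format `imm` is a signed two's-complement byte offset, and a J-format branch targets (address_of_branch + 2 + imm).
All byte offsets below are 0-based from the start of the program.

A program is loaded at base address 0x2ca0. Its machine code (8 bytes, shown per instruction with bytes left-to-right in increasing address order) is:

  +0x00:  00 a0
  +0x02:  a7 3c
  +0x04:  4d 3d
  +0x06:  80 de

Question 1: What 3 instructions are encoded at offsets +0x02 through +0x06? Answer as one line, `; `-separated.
andi c, $39; andi h, $13; pop y

off 0x02: read a7 3c as little → 0x3ca7
  opcode bits[15:10]=0xf: andi/RI
  [9:6] rd=2 = c
  [5:0] imm=39 = $39
off 0x04: read 4d 3d as little → 0x3d4d
  opcode bits[15:10]=0xf: andi/RI
  [9:6] rd=5 = h
  [5:0] imm=13 = $13
off 0x06: read 80 de as little → 0xde80
  opcode bits[15:10]=0x37: pop/R
  [9:6] rd=10 = y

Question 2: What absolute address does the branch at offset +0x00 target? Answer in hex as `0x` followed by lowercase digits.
[00] 00 a0 → 0xa000
  opcode bits[15:10]=0x28: jmp/J
  [9:0] imm=0 = $0
  target = base 0x2ca0 + off 0x00 + 2 + imm 0 = 0x2ca2

0x2ca2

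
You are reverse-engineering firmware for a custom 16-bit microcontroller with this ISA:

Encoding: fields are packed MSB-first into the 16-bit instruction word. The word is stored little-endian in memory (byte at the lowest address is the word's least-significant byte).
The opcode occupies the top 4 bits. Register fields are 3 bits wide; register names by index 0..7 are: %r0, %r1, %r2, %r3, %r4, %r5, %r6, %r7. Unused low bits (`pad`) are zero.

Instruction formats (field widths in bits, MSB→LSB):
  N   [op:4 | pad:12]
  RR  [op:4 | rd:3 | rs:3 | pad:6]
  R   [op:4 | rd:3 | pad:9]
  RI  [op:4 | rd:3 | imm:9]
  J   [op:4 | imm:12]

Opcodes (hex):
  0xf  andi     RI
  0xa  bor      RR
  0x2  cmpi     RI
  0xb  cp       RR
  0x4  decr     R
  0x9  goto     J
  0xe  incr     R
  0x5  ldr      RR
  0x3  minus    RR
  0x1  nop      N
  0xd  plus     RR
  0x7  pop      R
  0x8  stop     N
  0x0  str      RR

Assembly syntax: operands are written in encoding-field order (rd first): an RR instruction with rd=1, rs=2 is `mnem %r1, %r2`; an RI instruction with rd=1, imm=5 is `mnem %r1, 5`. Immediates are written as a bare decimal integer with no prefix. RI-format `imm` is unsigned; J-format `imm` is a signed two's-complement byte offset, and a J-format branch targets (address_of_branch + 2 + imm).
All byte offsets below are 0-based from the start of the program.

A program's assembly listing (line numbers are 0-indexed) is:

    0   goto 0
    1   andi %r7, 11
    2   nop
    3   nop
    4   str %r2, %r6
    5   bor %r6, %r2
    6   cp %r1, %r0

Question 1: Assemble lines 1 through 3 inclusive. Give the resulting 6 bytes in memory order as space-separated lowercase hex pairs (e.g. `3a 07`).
line 1 (andi): pack op=0xf:4|rd=7:3|imm=11:9 = 0xfe0b; little→ 0b fe
line 2 (nop): pack op=0x1:4|pad=0:12 = 0x1000; little→ 00 10
line 3 (nop): pack op=0x1:4|pad=0:12 = 0x1000; little→ 00 10

0b fe 00 10 00 10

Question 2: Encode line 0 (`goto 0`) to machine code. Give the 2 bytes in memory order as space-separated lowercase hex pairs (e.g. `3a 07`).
00 90

0. goto fields op=0x9:4|imm=0:12 → word 9000h → 00 90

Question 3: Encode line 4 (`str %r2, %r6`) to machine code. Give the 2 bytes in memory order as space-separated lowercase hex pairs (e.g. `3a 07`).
80 05

4. str fields op=0x0:4|rd=2:3|rs=6:3|pad=0:6 → word 0580h → 80 05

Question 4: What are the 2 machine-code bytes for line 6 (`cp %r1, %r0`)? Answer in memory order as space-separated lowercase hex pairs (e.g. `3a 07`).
line 6 (cp): pack op=0xb:4|rd=1:3|rs=0:3|pad=0:6 = 0xb200; little→ 00 b2

00 b2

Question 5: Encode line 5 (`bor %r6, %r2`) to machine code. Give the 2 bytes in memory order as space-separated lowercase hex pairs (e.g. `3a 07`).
line 5 (bor): pack op=0xa:4|rd=6:3|rs=2:3|pad=0:6 = 0xac80; little→ 80 ac

80 ac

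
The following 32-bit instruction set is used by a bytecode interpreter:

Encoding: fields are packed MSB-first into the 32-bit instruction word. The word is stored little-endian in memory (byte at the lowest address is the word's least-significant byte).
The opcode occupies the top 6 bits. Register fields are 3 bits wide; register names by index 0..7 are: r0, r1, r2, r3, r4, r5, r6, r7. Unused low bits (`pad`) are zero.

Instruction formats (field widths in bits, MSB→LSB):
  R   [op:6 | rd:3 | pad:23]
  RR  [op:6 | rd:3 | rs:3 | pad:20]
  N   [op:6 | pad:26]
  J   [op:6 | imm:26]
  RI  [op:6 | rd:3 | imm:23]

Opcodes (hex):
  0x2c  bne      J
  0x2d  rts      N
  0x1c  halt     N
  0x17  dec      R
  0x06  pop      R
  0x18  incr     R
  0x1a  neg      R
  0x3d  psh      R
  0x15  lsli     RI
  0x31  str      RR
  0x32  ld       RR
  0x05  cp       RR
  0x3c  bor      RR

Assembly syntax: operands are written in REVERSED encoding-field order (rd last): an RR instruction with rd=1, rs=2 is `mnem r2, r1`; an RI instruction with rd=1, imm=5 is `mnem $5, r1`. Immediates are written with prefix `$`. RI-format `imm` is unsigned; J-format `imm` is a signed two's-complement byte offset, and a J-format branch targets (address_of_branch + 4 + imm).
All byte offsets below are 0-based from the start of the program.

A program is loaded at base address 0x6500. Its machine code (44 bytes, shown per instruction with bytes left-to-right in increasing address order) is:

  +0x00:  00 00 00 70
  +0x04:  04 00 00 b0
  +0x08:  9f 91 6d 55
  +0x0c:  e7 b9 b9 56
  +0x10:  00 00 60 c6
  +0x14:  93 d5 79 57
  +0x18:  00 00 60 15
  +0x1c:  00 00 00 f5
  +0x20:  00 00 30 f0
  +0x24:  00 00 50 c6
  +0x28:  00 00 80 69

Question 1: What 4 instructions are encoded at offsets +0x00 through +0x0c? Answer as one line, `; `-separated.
[00] 00 00 00 70 → 0x70000000
  opcode bits[31:26]=0x1c: halt/N
[04] 04 00 00 b0 → 0xb0000004
  opcode bits[31:26]=0x2c: bne/J
  imm: (w>>0)&0x3ffffff=0x4 → $4
[08] 9f 91 6d 55 → 0x556d919f
  opcode bits[31:26]=0x15: lsli/RI
  rd: (w>>23)&0x7=0x2 → r2
  imm: (w>>0)&0x7fffff=0x6d919f → $7180703
[0c] e7 b9 b9 56 → 0x56b9b9e7
  opcode bits[31:26]=0x15: lsli/RI
  rd: (w>>23)&0x7=0x5 → r5
  imm: (w>>0)&0x7fffff=0x39b9e7 → $3783143

halt; bne $4; lsli $7180703, r2; lsli $3783143, r5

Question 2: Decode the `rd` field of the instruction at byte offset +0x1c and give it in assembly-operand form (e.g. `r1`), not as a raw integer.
r2

+0x1c: 00 00 00 f5 ⇒ word 0xf5000000 (little)
  op=0xf5000000>>26=0x3d ⇒ psh (R)
  rd: (w>>23)&0x7=0x2 → r2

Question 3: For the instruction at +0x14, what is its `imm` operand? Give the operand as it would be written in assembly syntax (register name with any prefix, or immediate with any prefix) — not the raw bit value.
$7984531

off 0x14: read 93 d5 79 57 as little → 0x5779d593
  top 6b → 0x15 → lsli [RI]
  [25:23] rd=6 = r6
  [22:0] imm=7984531 = $7984531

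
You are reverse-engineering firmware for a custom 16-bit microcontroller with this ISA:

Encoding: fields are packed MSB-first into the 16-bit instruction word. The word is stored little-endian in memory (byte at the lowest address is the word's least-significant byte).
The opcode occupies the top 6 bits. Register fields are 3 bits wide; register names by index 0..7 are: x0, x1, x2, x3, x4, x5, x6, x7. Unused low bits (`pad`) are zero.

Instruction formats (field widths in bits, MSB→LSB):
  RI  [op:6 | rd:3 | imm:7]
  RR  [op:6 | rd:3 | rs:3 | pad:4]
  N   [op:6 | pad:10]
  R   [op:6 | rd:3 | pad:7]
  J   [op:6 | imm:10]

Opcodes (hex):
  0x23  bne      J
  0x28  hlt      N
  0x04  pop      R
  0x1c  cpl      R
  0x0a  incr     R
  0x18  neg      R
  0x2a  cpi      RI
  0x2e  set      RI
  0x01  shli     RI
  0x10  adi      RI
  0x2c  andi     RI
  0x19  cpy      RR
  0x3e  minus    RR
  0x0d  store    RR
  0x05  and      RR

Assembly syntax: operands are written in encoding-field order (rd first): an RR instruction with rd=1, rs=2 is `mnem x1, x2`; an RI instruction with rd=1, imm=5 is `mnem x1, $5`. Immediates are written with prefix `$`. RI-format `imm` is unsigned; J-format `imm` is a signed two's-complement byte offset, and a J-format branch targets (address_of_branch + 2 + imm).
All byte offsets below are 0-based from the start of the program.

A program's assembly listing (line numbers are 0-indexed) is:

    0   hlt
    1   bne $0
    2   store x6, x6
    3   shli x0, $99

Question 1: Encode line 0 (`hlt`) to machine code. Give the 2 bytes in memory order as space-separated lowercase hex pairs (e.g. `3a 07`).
00 a0

0. hlt fields op=0x28:6|pad=0:10 → word a000h → 00 a0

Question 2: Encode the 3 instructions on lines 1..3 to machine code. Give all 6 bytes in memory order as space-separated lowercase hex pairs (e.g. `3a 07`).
00 8c 60 37 63 04

L1: bne op=0x23:6|imm=0:10 ⇒ 0x8c00 ⇒ little 00 8c
L2: store op=0xd:6|rd=6:3|rs=6:3|pad=0:4 ⇒ 0x3760 ⇒ little 60 37
L3: shli op=0x1:6|rd=0:3|imm=99:7 ⇒ 0x0463 ⇒ little 63 04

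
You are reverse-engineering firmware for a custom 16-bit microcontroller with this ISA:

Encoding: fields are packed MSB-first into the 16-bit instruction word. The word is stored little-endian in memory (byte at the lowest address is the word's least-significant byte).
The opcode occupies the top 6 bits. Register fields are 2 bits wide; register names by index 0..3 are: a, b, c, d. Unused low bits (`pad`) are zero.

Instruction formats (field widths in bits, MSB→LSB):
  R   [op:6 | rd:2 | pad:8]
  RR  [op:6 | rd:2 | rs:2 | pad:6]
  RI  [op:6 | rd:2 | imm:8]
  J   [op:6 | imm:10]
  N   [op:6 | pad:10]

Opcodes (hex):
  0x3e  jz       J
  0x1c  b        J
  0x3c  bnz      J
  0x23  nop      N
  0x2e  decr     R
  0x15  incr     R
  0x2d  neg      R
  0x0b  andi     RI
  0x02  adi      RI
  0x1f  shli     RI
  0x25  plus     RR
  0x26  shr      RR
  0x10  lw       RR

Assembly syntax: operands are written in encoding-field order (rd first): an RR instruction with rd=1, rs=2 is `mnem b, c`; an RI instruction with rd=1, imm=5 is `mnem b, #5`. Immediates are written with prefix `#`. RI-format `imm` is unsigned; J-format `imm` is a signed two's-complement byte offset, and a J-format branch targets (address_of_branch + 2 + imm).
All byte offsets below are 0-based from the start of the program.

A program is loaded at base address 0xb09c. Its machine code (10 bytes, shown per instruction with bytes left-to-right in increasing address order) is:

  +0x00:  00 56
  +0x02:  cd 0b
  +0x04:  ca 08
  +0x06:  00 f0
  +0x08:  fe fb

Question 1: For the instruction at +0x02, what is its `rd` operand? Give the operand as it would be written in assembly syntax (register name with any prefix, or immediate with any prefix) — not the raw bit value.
@+02  little-endian(cd 0b) = 0x0bcd
  top 6b → 0x2 → adi [RI]
  rd: (w>>8)&0x3=0x3 → d
  imm: (w>>0)&0xff=0xcd → #205

d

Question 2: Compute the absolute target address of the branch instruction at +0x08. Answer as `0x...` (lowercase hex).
@+08  little-endian(fe fb) = 0xfbfe
  top 6b → 0x3e → jz [J]
  imm: (w>>0)&0x3ff=0x3fe (s10→-2) → #-2
  target = base 0xb09c + off 0x08 + 2 + imm -2 = 0xb0a4

0xb0a4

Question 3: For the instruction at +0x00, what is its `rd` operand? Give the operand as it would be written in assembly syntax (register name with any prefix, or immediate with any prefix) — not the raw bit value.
c

[00] 00 56 → 0x5600
  op=0x5600>>10=0x15 ⇒ incr (R)
  rd@[9:8]=0x2 ⇒ c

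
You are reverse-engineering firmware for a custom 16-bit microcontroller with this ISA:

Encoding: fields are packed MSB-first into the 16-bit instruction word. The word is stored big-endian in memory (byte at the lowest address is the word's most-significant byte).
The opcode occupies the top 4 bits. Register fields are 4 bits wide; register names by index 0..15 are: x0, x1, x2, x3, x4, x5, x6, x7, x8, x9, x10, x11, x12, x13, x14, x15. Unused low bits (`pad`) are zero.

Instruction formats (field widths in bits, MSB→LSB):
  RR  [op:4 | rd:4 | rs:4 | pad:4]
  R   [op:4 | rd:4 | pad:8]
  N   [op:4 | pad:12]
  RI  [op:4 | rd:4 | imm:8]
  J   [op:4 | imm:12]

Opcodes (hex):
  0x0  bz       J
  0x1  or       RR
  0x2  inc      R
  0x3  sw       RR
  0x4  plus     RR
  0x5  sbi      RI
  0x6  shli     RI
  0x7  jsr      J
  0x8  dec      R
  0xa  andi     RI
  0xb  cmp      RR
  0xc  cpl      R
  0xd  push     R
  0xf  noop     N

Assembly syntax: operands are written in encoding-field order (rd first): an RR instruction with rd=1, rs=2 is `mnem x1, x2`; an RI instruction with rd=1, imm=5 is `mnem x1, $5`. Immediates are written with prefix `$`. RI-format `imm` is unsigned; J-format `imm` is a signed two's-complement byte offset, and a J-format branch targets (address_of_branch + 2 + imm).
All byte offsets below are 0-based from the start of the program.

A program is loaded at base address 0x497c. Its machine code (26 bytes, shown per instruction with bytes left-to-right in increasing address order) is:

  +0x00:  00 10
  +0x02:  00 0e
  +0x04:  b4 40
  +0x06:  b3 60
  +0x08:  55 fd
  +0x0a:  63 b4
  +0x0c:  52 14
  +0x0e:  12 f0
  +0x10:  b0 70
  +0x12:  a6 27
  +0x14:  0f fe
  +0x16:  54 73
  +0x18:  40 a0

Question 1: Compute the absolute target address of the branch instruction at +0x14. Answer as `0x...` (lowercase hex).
[14] 0f fe → 0x0ffe
  top 4b → 0x0 → bz [J]
  imm@[11:0]=0xffe (s12→-2) ⇒ $-2
  target = base 0x497c + off 0x14 + 2 + imm -2 = 0x4990

0x4990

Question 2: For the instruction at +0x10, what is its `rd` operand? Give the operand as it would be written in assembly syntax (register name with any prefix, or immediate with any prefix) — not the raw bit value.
off 0x10: read b0 70 as big → 0xb070
  op=0xb070>>12=0xb ⇒ cmp (RR)
  [11:8] rd=0 = x0
  [7:4] rs=7 = x7

x0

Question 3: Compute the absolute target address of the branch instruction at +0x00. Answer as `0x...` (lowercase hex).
@+00  big-endian(00 10) = 0x0010
  opcode bits[15:12]=0x0: bz/J
  imm: (w>>0)&0xfff=0x10 → $16
  target = base 0x497c + off 0x00 + 2 + imm 16 = 0x498e

0x498e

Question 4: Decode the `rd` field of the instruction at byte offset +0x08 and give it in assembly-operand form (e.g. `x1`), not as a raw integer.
@+08  big-endian(55 fd) = 0x55fd
  opcode bits[15:12]=0x5: sbi/RI
  [11:8] rd=5 = x5
  [7:0] imm=253 = $253

x5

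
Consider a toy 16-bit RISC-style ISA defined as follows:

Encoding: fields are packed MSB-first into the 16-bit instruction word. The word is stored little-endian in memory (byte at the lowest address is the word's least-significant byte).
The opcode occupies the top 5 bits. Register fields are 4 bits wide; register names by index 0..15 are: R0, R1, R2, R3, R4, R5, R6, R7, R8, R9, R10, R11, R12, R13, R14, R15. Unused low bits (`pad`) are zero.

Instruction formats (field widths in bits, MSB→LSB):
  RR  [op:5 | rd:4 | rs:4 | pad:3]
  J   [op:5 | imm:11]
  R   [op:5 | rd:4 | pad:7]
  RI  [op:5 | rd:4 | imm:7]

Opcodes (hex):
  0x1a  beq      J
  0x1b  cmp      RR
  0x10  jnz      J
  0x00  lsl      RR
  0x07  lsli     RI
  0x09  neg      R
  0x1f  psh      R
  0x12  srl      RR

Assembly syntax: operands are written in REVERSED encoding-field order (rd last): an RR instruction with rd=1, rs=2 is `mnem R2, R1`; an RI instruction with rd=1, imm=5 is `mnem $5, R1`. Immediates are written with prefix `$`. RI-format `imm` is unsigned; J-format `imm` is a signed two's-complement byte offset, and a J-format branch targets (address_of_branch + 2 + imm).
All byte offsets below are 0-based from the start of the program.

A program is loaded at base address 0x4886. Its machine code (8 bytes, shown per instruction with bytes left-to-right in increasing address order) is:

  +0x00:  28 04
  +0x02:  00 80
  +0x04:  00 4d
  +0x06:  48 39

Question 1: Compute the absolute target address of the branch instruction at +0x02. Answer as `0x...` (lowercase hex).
0x488a

off 0x02: read 00 80 as little → 0x8000
  op=0x8000>>11=0x10 ⇒ jnz (J)
  imm: (w>>0)&0x7ff=0x0 → $0
  target = base 0x4886 + off 0x02 + 2 + imm 0 = 0x488a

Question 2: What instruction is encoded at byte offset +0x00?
off 0x00: read 28 04 as little → 0x0428
  top 5b → 0x0 → lsl [RR]
  rd@[10:7]=0x8 ⇒ R8
  rs@[6:3]=0x5 ⇒ R5

lsl R5, R8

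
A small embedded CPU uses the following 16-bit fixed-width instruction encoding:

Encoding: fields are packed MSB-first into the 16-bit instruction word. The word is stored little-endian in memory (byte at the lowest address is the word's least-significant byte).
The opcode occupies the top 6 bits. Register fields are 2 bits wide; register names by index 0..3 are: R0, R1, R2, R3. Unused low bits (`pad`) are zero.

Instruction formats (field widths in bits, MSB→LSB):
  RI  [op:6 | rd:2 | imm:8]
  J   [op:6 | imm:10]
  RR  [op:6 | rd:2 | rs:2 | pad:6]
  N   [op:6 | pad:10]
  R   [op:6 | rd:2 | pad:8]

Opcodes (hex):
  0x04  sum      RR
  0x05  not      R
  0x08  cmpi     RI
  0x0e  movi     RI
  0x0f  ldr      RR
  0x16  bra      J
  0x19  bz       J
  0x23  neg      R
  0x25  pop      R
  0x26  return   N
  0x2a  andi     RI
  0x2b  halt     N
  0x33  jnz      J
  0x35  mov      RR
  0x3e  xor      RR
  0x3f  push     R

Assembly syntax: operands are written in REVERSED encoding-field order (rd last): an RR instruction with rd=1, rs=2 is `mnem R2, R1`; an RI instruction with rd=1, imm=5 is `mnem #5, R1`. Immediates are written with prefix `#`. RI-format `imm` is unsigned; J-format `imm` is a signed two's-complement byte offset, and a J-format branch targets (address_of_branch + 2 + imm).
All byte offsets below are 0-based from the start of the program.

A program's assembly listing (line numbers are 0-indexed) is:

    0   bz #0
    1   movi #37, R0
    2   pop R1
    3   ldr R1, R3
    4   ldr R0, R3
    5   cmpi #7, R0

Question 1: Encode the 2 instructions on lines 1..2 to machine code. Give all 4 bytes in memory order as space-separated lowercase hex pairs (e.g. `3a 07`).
25 38 00 95

1. movi fields op=0xe:6|rd=0:2|imm=37:8 → word 3825h → 25 38
2. pop fields op=0x25:6|rd=1:2|pad=0:8 → word 9500h → 00 95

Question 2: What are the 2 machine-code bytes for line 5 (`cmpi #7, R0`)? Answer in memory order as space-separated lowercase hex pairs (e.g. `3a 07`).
07 20

line 5 (cmpi): pack op=0x8:6|rd=0:2|imm=7:8 = 0x2007; little→ 07 20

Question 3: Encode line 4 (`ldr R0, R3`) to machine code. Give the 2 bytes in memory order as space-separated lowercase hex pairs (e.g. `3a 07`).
L4: ldr op=0xf:6|rd=3:2|rs=0:2|pad=0:6 ⇒ 0x3f00 ⇒ little 00 3f

00 3f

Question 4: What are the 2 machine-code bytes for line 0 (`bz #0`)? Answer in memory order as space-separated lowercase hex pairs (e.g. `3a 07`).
00 64

L0: bz op=0x19:6|imm=0:10 ⇒ 0x6400 ⇒ little 00 64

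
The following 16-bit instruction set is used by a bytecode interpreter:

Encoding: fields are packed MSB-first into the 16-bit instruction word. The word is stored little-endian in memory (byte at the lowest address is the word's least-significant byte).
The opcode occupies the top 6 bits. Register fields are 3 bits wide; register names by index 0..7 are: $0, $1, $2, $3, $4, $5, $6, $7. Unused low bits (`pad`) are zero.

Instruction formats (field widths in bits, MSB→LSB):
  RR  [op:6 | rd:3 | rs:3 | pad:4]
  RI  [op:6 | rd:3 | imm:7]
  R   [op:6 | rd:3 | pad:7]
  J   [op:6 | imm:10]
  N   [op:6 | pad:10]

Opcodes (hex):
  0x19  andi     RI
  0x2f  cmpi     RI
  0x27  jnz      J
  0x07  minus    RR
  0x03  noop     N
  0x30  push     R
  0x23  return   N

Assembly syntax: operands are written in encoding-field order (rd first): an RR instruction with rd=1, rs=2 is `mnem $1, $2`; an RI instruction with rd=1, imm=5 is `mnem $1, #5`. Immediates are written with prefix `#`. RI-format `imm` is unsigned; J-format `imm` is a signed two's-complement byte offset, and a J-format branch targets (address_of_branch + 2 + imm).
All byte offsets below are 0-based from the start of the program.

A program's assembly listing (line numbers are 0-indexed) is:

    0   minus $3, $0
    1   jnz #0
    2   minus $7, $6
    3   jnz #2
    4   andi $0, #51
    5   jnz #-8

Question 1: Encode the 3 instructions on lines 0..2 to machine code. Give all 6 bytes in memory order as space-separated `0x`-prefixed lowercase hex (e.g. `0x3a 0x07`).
0x80 0x1d 0x00 0x9c 0xe0 0x1f

line 0 (minus): pack op=0x7:6|rd=3:3|rs=0:3|pad=0:4 = 0x1d80; little→ 80 1d
line 1 (jnz): pack op=0x27:6|imm=0:10 = 0x9c00; little→ 00 9c
line 2 (minus): pack op=0x7:6|rd=7:3|rs=6:3|pad=0:4 = 0x1fe0; little→ e0 1f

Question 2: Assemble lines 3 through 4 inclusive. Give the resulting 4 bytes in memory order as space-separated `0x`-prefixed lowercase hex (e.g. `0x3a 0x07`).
L3: jnz op=0x27:6|imm=2:10 ⇒ 0x9c02 ⇒ little 02 9c
L4: andi op=0x19:6|rd=0:3|imm=51:7 ⇒ 0x6433 ⇒ little 33 64

0x02 0x9c 0x33 0x64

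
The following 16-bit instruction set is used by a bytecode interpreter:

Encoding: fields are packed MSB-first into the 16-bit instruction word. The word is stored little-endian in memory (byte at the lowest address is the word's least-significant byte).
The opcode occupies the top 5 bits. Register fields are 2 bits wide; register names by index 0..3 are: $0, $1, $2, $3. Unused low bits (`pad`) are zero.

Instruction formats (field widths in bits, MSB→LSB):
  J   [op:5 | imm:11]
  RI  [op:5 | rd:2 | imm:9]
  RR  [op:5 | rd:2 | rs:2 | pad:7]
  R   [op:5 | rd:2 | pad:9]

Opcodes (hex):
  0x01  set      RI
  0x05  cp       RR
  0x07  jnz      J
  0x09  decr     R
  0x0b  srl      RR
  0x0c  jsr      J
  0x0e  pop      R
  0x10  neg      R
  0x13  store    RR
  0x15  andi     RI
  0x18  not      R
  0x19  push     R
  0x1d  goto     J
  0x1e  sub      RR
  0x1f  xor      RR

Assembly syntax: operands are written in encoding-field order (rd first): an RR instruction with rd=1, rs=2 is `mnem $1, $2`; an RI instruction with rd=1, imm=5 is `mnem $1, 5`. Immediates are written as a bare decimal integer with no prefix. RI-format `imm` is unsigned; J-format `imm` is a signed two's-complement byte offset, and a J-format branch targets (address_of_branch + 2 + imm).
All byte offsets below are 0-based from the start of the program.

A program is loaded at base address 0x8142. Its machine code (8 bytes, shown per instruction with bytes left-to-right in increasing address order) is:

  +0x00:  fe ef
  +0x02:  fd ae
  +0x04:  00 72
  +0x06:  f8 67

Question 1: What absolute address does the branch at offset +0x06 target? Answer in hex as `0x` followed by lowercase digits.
0x8142

+0x06: f8 67 ⇒ word 0x67f8 (little)
  top 5b → 0xc → jsr [J]
  [10:0] imm=2040 (s11→-8) = -8
  target = base 0x8142 + off 0x06 + 2 + imm -8 = 0x8142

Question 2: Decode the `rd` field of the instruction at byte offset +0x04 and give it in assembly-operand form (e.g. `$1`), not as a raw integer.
$1

off 0x04: read 00 72 as little → 0x7200
  opcode bits[15:11]=0xe: pop/R
  rd@[10:9]=0x1 ⇒ $1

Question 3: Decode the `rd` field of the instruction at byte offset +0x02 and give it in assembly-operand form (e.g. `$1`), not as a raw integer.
$3

off 0x02: read fd ae as little → 0xaefd
  top 5b → 0x15 → andi [RI]
  [10:9] rd=3 = $3
  [8:0] imm=253 = 253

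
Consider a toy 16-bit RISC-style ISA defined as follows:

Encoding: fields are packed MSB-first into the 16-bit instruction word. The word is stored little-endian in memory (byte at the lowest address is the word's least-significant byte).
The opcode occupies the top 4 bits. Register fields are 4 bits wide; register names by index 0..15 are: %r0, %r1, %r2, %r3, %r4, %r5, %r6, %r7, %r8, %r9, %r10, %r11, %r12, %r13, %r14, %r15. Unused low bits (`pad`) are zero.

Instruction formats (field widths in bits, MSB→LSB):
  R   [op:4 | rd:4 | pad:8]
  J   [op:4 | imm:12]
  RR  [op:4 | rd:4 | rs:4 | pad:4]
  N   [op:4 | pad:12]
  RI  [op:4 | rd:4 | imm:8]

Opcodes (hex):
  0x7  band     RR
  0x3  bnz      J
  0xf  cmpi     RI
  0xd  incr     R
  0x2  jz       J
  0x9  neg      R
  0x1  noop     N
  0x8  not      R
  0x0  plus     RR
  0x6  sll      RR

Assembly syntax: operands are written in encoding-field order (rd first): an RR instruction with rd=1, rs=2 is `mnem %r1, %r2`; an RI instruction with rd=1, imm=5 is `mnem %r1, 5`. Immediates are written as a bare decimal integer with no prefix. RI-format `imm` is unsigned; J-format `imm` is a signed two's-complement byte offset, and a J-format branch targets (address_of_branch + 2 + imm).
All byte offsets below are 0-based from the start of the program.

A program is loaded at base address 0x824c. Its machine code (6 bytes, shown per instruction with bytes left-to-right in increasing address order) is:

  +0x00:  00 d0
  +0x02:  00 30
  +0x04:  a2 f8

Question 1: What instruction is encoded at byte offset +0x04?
cmpi %r8, 162

@+04  little-endian(a2 f8) = 0xf8a2
  opcode bits[15:12]=0xf: cmpi/RI
  rd@[11:8]=0x8 ⇒ %r8
  imm@[7:0]=0xa2 ⇒ 162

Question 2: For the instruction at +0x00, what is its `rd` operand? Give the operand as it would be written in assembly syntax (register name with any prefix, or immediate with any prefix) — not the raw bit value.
%r0

[00] 00 d0 → 0xd000
  op=0xd000>>12=0xd ⇒ incr (R)
  [11:8] rd=0 = %r0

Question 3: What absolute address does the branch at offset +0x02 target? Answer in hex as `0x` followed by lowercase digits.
0x8250

off 0x02: read 00 30 as little → 0x3000
  op=0x3000>>12=0x3 ⇒ bnz (J)
  [11:0] imm=0 = 0
  target = base 0x824c + off 0x02 + 2 + imm 0 = 0x8250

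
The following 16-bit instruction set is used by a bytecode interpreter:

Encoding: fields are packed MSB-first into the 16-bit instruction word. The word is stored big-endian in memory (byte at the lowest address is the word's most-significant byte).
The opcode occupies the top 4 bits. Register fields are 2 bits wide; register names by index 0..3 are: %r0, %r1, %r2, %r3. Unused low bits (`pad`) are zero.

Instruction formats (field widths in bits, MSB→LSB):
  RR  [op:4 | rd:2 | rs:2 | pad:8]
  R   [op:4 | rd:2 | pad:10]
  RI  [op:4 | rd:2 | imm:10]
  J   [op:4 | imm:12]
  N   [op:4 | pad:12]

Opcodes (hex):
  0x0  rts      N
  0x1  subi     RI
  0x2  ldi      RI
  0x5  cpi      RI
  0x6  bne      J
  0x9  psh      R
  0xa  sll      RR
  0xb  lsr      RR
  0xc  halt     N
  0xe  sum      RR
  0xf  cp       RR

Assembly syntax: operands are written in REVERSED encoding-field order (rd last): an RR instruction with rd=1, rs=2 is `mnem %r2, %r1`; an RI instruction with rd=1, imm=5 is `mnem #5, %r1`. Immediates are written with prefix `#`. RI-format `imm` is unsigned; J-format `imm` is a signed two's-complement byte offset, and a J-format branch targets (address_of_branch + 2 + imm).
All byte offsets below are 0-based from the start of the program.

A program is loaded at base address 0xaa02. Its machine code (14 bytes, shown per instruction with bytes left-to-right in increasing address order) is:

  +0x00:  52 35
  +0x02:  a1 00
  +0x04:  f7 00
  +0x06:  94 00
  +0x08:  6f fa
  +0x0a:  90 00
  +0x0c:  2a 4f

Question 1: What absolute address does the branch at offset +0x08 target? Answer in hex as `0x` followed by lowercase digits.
0xaa06

off 0x08: read 6f fa as big → 0x6ffa
  top 4b → 0x6 → bne [J]
  [11:0] imm=4090 (s12→-6) = #-6
  target = base 0xaa02 + off 0x08 + 2 + imm -6 = 0xaa06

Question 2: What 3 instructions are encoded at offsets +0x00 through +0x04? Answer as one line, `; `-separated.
cpi #565, %r0; sll %r1, %r0; cp %r3, %r1

@+00  big-endian(52 35) = 0x5235
  opcode bits[15:12]=0x5: cpi/RI
  [11:10] rd=0 = %r0
  [9:0] imm=565 = #565
@+02  big-endian(a1 00) = 0xa100
  opcode bits[15:12]=0xa: sll/RR
  [11:10] rd=0 = %r0
  [9:8] rs=1 = %r1
@+04  big-endian(f7 00) = 0xf700
  opcode bits[15:12]=0xf: cp/RR
  [11:10] rd=1 = %r1
  [9:8] rs=3 = %r3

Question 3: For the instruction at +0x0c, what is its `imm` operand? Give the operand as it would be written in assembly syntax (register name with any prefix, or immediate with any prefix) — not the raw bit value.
+0x0c: 2a 4f ⇒ word 0x2a4f (big)
  opcode bits[15:12]=0x2: ldi/RI
  rd: (w>>10)&0x3=0x2 → %r2
  imm: (w>>0)&0x3ff=0x24f → #591

#591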